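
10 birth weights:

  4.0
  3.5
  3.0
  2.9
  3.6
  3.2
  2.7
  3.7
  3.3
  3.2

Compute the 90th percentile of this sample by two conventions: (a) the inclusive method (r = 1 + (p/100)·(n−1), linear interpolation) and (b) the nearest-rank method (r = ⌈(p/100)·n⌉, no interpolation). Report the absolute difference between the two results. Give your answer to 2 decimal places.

Sorted: 2.7, 2.9, 3.0, 3.2, 3.2, 3.3, 3.5, 3.6, 3.7, 4.0.
n = 10.
(a) r = 9.1; between ranks 9 (3.7) and 10 (4.0): 3.73.
(b) the nearest-rank method: rank 9 → 3.7.
|3.73 − 3.7| = 0.03.

0.03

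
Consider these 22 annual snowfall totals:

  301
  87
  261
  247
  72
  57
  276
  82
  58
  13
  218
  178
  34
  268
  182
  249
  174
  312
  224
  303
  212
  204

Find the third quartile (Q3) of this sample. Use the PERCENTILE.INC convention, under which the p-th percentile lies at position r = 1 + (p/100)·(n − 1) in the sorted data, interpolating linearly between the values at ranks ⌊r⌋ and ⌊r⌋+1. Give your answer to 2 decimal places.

Sorted: 13, 34, 57, 58, 72, 82, 87, 174, 178, 182, 204, 212, 218, 224, 247, 249, 261, 268, 276, 301, 303, 312.
n = 22.
r = 1 + (75/100)·(22 − 1) = 1 + 15.75 = 16.75.
Rank 16 is 249 and rank 17 is 261.
Interpolate: 249 + 0.75·(261 − 249) = 249 + 0.75·12 = 258.

258.00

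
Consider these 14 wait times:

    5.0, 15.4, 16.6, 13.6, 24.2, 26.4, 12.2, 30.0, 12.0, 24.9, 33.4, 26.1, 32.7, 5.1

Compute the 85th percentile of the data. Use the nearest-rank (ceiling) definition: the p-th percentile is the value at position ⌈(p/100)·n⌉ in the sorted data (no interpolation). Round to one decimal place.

30.0

Sorted: 5.0, 5.1, 12.0, 12.2, 13.6, 15.4, 16.6, 24.2, 24.9, 26.1, 26.4, 30.0, 32.7, 33.4.
n = 14.
Position = ⌈85/100 · 14⌉ = ⌈11.9⌉ = 12.
The value at rank 12 is 30.0.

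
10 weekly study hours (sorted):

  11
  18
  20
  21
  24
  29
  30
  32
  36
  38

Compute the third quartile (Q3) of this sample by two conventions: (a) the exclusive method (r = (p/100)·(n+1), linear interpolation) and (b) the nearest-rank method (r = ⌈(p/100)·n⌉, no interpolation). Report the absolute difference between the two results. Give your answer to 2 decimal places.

n = 10.
(a) r = 8.25; between ranks 8 (32) and 9 (36): 33.
(b) the nearest-rank method: rank 8 → 32.
|33 − 32| = 1.

1.00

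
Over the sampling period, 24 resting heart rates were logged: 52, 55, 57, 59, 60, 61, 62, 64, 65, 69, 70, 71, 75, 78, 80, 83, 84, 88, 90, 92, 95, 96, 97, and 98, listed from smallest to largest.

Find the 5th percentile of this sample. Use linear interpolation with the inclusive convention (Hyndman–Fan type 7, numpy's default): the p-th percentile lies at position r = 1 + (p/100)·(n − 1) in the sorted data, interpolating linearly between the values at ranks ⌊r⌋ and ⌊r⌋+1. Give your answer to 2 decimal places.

n = 24.
r = 1 + (5/100)·(24 − 1) = 1 + 1.15 = 2.15.
Rank 2 is 55 and rank 3 is 57.
Interpolate: 55 + 0.15·(57 − 55) = 55 + 0.15·2 = 55.3.

55.30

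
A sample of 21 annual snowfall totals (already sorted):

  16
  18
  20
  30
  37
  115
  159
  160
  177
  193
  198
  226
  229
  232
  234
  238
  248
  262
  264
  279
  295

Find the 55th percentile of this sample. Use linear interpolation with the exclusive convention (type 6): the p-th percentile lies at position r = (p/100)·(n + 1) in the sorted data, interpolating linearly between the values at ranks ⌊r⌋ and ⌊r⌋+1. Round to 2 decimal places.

226.30

n = 21.
r = (55/100)·(21 + 1) = 12.1.
Rank 12 is 226 and rank 13 is 229.
Interpolate: 226 + 0.1·(229 − 226) = 226 + 0.1·3 = 226.3.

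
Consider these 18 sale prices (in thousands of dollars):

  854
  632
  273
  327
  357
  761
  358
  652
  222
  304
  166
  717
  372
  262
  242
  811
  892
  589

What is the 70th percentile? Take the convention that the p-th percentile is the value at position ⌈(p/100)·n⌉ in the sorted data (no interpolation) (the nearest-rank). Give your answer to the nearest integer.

652

Sorted: 166, 222, 242, 262, 273, 304, 327, 357, 358, 372, 589, 632, 652, 717, 761, 811, 854, 892.
n = 18.
Position = ⌈70/100 · 18⌉ = ⌈12.6⌉ = 13.
The value at rank 13 is 652.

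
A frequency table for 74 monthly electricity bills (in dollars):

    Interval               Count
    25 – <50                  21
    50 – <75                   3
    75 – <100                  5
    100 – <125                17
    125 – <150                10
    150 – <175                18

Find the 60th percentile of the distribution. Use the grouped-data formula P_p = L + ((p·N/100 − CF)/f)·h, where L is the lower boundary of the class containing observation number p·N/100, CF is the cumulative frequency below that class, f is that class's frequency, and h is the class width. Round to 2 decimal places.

N = 74; target position k = 60/100 · 74 = 44.4.
Cumulative frequencies: 21, 24, 29, 46, 56, 74.
Observation 44.4 falls in the class 100 – <125.
L = 100, CF = 29, f = 17, h = 25.
P60 = 100 + ((44.4 − 29)/17)·25 = 100 + 22.6471 = 122.647.

122.65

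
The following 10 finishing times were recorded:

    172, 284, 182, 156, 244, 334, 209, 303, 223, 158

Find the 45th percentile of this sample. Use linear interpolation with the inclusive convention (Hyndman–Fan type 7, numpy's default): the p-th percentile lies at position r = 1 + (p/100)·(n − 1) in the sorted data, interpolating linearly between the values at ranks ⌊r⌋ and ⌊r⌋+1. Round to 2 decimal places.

Sorted: 156, 158, 172, 182, 209, 223, 244, 284, 303, 334.
n = 10.
r = 1 + (45/100)·(10 − 1) = 1 + 4.05 = 5.05.
Rank 5 is 209 and rank 6 is 223.
Interpolate: 209 + 0.05·(223 − 209) = 209 + 0.05·14 = 209.7.

209.70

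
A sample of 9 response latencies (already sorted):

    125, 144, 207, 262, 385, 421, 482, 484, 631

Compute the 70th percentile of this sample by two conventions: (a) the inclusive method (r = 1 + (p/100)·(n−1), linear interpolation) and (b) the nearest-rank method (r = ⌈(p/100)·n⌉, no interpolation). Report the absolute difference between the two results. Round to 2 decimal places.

n = 9.
(a) r = 6.6; between ranks 6 (421) and 7 (482): 457.6.
(b) the nearest-rank method: rank 7 → 482.
|457.6 − 482| = 24.4.

24.40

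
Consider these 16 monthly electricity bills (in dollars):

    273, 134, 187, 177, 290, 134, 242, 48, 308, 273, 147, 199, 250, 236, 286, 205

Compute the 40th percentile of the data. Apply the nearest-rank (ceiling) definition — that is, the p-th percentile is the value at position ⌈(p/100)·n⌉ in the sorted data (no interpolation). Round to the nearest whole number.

Sorted: 48, 134, 134, 147, 177, 187, 199, 205, 236, 242, 250, 273, 273, 286, 290, 308.
n = 16.
Position = ⌈40/100 · 16⌉ = ⌈6.4⌉ = 7.
The value at rank 7 is 199.

199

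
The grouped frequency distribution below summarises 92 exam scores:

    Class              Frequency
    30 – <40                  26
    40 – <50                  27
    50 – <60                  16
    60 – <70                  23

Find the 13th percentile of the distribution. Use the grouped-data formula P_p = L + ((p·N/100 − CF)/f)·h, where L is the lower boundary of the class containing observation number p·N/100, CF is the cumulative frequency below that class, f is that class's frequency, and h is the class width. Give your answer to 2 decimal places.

34.60

N = 92; target position k = 13/100 · 92 = 11.96.
Cumulative frequencies: 26, 53, 69, 92.
Observation 11.96 falls in the class 30 – <40.
L = 30, CF = 0, f = 26, h = 10.
P13 = 30 + ((11.96 − 0)/26)·10 = 30 + 4.6 = 34.6.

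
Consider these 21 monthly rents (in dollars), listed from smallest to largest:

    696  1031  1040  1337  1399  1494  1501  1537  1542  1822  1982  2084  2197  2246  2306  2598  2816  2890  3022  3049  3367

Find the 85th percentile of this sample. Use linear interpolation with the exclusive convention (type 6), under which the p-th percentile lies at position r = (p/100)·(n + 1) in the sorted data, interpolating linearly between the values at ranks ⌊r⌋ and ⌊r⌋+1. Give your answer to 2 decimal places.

2982.40

n = 21.
r = (85/100)·(21 + 1) = 18.7.
Rank 18 is 2890 and rank 19 is 3022.
Interpolate: 2890 + 0.7·(3022 − 2890) = 2890 + 0.7·132 = 2982.4.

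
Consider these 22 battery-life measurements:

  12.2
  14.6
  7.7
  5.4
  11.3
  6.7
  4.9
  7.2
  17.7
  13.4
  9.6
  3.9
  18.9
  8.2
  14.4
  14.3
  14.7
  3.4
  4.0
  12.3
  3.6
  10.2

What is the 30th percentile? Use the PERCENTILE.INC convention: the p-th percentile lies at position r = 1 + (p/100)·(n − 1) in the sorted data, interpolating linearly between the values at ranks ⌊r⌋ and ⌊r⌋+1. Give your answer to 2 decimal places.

Sorted: 3.4, 3.6, 3.9, 4.0, 4.9, 5.4, 6.7, 7.2, 7.7, 8.2, 9.6, 10.2, 11.3, 12.2, 12.3, 13.4, 14.3, 14.4, 14.6, 14.7, 17.7, 18.9.
n = 22.
r = 1 + (30/100)·(22 − 1) = 1 + 6.3 = 7.3.
Rank 7 is 6.7 and rank 8 is 7.2.
Interpolate: 6.7 + 0.3·(7.2 − 6.7) = 6.7 + 0.3·0.5 = 6.85.

6.85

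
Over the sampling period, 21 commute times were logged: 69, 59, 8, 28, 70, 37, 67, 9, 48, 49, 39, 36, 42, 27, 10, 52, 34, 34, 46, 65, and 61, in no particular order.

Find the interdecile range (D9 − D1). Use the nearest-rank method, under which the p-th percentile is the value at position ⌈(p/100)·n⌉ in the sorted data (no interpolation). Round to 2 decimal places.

57.00

Sorted: 8, 9, 10, 27, 28, 34, 34, 36, 37, 39, 42, 46, 48, 49, 52, 59, 61, 65, 67, 69, 70.
n = 21.
P10: rank ⌈10/100·21⌉ = 3 → 10.
P90: rank ⌈90/100·21⌉ = 19 → 67.
Difference: 67 − 10 = 57.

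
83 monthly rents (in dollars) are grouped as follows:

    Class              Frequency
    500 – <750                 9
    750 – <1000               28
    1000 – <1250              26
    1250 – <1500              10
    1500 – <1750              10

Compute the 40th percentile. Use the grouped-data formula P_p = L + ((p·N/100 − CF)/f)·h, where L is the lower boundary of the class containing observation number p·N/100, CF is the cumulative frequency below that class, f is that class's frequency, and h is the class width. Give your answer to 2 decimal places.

966.07

N = 83; target position k = 40/100 · 83 = 33.2.
Cumulative frequencies: 9, 37, 63, 73, 83.
Observation 33.2 falls in the class 750 – <1000.
L = 750, CF = 9, f = 28, h = 250.
P40 = 750 + ((33.2 − 9)/28)·250 = 750 + 216.071 = 966.071.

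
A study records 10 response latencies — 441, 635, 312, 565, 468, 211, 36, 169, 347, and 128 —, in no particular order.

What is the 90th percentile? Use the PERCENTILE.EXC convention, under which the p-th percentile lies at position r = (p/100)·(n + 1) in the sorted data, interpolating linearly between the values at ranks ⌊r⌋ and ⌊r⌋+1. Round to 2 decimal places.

628.00

Sorted: 36, 128, 169, 211, 312, 347, 441, 468, 565, 635.
n = 10.
r = (90/100)·(10 + 1) = 9.9.
Rank 9 is 565 and rank 10 is 635.
Interpolate: 565 + 0.9·(635 − 565) = 565 + 0.9·70 = 628.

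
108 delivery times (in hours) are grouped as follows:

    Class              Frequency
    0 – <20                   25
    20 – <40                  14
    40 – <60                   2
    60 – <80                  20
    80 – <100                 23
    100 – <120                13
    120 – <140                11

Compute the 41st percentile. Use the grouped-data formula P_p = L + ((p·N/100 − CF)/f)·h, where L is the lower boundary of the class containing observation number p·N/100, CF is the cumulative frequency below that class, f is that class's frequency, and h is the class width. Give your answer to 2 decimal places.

N = 108; target position k = 41/100 · 108 = 44.28.
Cumulative frequencies: 25, 39, 41, 61, 84, 97, 108.
Observation 44.28 falls in the class 60 – <80.
L = 60, CF = 41, f = 20, h = 20.
P41 = 60 + ((44.28 − 41)/20)·20 = 60 + 3.28 = 63.28.

63.28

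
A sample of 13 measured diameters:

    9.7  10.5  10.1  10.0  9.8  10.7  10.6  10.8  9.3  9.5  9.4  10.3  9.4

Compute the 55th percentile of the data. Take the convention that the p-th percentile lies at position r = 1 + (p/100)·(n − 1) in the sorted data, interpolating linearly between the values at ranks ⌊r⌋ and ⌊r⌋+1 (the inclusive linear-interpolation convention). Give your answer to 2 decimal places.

10.06

Sorted: 9.3, 9.4, 9.4, 9.5, 9.7, 9.8, 10.0, 10.1, 10.3, 10.5, 10.6, 10.7, 10.8.
n = 13.
r = 1 + (55/100)·(13 − 1) = 1 + 6.6 = 7.6.
Rank 7 is 10.0 and rank 8 is 10.1.
Interpolate: 10.0 + 0.6·(10.1 − 10.0) = 10.0 + 0.6·0.1 = 10.06.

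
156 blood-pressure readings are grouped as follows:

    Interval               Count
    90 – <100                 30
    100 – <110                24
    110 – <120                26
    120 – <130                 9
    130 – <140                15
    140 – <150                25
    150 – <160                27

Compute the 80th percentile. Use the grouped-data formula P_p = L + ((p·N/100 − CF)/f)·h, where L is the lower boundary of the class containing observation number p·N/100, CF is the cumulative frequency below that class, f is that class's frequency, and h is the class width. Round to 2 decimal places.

N = 156; target position k = 80/100 · 156 = 124.8.
Cumulative frequencies: 30, 54, 80, 89, 104, 129, 156.
Observation 124.8 falls in the class 140 – <150.
L = 140, CF = 104, f = 25, h = 10.
P80 = 140 + ((124.8 − 104)/25)·10 = 140 + 8.32 = 148.32.

148.32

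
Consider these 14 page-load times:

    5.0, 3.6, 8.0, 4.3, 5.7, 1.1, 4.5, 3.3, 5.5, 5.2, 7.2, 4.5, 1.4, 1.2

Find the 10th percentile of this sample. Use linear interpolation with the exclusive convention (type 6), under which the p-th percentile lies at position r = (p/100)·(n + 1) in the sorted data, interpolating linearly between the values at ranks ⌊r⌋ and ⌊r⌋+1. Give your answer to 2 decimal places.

1.15

Sorted: 1.1, 1.2, 1.4, 3.3, 3.6, 4.3, 4.5, 4.5, 5.0, 5.2, 5.5, 5.7, 7.2, 8.0.
n = 14.
r = (10/100)·(14 + 1) = 1.5.
Rank 1 is 1.1 and rank 2 is 1.2.
Interpolate: 1.1 + 0.5·(1.2 − 1.1) = 1.1 + 0.5·0.1 = 1.15.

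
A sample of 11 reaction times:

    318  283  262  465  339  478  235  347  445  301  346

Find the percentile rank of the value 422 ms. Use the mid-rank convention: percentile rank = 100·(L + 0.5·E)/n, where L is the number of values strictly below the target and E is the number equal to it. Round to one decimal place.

72.7

Sorted: 235, 262, 283, 301, 318, 339, 346, 347, 445, 465, 478.
Count below 422: L = 8; count equal: E = 0; n = 11.
Percentile rank = 100·(8 + 0.5·0)/11 = 100·8/11 = 72.73.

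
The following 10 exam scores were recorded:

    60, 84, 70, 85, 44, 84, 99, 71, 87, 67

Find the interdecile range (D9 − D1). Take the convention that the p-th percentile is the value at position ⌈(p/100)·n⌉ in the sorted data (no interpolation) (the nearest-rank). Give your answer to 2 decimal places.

Sorted: 44, 60, 67, 70, 71, 84, 84, 85, 87, 99.
n = 10.
P10: rank ⌈10/100·10⌉ = 1 → 44.
P90: rank ⌈90/100·10⌉ = 9 → 87.
Difference: 87 − 44 = 43.

43.00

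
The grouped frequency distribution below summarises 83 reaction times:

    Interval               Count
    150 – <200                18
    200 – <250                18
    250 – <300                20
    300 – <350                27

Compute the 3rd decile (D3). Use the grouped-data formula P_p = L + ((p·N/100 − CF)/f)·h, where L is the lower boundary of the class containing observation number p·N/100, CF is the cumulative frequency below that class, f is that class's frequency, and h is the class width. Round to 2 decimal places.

219.17

N = 83; target position k = 30/100 · 83 = 24.9.
Cumulative frequencies: 18, 36, 56, 83.
Observation 24.9 falls in the class 200 – <250.
L = 200, CF = 18, f = 18, h = 50.
P30 = 200 + ((24.9 − 18)/18)·50 = 200 + 19.1667 = 219.167.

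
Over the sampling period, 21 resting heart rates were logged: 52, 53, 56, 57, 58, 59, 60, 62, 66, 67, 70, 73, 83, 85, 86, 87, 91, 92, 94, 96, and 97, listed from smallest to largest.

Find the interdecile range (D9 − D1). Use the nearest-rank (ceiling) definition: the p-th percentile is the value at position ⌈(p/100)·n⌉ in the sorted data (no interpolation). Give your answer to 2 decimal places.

38.00

n = 21.
P10: rank ⌈10/100·21⌉ = 3 → 56.
P90: rank ⌈90/100·21⌉ = 19 → 94.
Difference: 94 − 56 = 38.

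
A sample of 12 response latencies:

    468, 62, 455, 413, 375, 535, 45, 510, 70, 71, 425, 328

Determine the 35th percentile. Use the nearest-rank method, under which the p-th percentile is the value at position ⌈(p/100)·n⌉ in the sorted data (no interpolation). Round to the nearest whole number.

328

Sorted: 45, 62, 70, 71, 328, 375, 413, 425, 455, 468, 510, 535.
n = 12.
Position = ⌈35/100 · 12⌉ = ⌈4.2⌉ = 5.
The value at rank 5 is 328.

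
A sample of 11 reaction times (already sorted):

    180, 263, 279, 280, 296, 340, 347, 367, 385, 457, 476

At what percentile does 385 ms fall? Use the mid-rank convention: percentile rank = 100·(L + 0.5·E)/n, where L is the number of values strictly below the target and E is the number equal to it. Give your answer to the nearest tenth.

77.3

Count below 385: L = 8; count equal: E = 1; n = 11.
Percentile rank = 100·(8 + 0.5·1)/11 = 100·8.5/11 = 77.27.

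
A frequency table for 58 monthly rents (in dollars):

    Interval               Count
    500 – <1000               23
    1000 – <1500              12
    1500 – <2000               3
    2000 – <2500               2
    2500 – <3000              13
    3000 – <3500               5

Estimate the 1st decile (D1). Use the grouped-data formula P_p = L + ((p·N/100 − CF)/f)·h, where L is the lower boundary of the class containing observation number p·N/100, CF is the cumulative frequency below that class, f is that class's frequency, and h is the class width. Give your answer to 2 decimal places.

N = 58; target position k = 10/100 · 58 = 5.8.
Cumulative frequencies: 23, 35, 38, 40, 53, 58.
Observation 5.8 falls in the class 500 – <1000.
L = 500, CF = 0, f = 23, h = 500.
P10 = 500 + ((5.8 − 0)/23)·500 = 500 + 126.087 = 626.087.

626.09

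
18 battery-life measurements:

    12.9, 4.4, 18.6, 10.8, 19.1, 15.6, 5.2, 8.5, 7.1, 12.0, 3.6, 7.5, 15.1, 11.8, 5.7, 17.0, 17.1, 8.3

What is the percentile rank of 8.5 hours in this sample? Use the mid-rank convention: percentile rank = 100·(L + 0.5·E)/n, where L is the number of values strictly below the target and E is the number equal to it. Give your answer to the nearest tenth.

Sorted: 3.6, 4.4, 5.2, 5.7, 7.1, 7.5, 8.3, 8.5, 10.8, 11.8, 12.0, 12.9, 15.1, 15.6, 17.0, 17.1, 18.6, 19.1.
Count below 8.5: L = 7; count equal: E = 1; n = 18.
Percentile rank = 100·(7 + 0.5·1)/18 = 100·7.5/18 = 41.67.

41.7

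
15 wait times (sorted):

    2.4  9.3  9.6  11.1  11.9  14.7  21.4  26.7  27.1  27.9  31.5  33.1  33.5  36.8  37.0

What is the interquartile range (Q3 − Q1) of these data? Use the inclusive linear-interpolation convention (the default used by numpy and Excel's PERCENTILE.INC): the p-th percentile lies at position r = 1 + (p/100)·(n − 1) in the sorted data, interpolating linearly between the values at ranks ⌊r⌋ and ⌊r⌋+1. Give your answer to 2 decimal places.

n = 15.
P25: r = 4.5; ranks 4–5 are 11.1, 11.9; interpolating gives 11.5.
P75: r = 11.5; ranks 11–12 are 31.5, 33.1; interpolating gives 32.3.
Difference: 32.3 − 11.5 = 20.8.

20.80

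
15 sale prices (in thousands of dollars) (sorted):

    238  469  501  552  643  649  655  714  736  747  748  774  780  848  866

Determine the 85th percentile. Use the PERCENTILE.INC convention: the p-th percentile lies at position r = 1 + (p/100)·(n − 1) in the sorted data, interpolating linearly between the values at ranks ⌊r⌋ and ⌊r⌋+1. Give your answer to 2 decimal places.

779.40

n = 15.
r = 1 + (85/100)·(15 − 1) = 1 + 11.9 = 12.9.
Rank 12 is 774 and rank 13 is 780.
Interpolate: 774 + 0.9·(780 − 774) = 774 + 0.9·6 = 779.4.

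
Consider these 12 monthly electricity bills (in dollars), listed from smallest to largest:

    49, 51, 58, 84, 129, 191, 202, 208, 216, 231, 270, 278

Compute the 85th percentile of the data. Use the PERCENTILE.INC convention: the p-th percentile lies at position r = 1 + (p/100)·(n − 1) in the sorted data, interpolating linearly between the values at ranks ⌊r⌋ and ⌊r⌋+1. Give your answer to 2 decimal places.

n = 12.
r = 1 + (85/100)·(12 − 1) = 1 + 9.35 = 10.35.
Rank 10 is 231 and rank 11 is 270.
Interpolate: 231 + 0.35·(270 − 231) = 231 + 0.35·39 = 244.65.

244.65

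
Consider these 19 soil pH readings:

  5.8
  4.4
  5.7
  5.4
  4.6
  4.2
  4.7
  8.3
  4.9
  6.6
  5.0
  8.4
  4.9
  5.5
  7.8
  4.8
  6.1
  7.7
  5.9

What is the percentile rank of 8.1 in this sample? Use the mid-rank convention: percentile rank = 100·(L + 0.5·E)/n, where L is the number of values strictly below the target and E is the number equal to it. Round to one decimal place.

89.5

Sorted: 4.2, 4.4, 4.6, 4.7, 4.8, 4.9, 4.9, 5.0, 5.4, 5.5, 5.7, 5.8, 5.9, 6.1, 6.6, 7.7, 7.8, 8.3, 8.4.
Count below 8.1: L = 17; count equal: E = 0; n = 19.
Percentile rank = 100·(17 + 0.5·0)/19 = 100·17/19 = 89.47.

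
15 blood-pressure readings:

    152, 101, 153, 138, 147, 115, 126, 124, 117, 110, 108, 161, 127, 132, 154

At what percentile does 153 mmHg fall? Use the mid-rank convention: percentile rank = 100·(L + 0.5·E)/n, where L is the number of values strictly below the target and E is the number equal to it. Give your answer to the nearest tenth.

Sorted: 101, 108, 110, 115, 117, 124, 126, 127, 132, 138, 147, 152, 153, 154, 161.
Count below 153: L = 12; count equal: E = 1; n = 15.
Percentile rank = 100·(12 + 0.5·1)/15 = 100·12.5/15 = 83.33.

83.3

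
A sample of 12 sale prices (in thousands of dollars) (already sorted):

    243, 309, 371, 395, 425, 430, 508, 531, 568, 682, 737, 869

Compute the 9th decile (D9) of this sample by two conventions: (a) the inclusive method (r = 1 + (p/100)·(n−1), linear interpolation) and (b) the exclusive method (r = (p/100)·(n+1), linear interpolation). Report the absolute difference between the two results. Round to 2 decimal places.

97.90

n = 12.
(a) r = 10.9; between ranks 10 (682) and 11 (737): 731.5.
(b) r = 11.7; between ranks 11 (737) and 12 (869): 829.4.
|731.5 − 829.4| = 97.9.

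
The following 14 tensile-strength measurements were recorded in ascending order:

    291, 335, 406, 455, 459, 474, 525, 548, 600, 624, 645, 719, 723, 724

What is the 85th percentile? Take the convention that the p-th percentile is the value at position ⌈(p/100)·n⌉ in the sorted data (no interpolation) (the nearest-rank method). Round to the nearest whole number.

n = 14.
Position = ⌈85/100 · 14⌉ = ⌈11.9⌉ = 12.
The value at rank 12 is 719.

719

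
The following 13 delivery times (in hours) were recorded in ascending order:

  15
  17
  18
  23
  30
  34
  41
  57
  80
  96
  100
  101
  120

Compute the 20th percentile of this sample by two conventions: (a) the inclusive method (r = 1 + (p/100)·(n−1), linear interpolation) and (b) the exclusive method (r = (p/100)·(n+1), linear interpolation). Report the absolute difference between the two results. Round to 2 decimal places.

n = 13.
(a) r = 3.4; between ranks 3 (18) and 4 (23): 20.
(b) r = 2.8; between ranks 2 (17) and 3 (18): 17.8.
|20 − 17.8| = 2.2.

2.20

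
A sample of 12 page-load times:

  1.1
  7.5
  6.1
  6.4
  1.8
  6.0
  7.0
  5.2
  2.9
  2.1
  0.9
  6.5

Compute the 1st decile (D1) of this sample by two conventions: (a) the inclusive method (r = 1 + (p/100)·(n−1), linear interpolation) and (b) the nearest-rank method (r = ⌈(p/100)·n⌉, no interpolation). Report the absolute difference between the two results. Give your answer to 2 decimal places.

Sorted: 0.9, 1.1, 1.8, 2.1, 2.9, 5.2, 6.0, 6.1, 6.4, 6.5, 7.0, 7.5.
n = 12.
(a) r = 2.1; between ranks 2 (1.1) and 3 (1.8): 1.17.
(b) the nearest-rank method: rank 2 → 1.1.
|1.17 − 1.1| = 0.07.

0.07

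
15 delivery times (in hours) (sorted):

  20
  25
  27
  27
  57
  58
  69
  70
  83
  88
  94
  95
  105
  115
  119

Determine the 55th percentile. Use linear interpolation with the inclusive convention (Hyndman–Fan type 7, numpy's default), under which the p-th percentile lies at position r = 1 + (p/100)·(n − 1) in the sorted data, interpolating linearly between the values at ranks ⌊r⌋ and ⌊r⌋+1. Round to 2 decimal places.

79.10

n = 15.
r = 1 + (55/100)·(15 − 1) = 1 + 7.7 = 8.7.
Rank 8 is 70 and rank 9 is 83.
Interpolate: 70 + 0.7·(83 − 70) = 70 + 0.7·13 = 79.1.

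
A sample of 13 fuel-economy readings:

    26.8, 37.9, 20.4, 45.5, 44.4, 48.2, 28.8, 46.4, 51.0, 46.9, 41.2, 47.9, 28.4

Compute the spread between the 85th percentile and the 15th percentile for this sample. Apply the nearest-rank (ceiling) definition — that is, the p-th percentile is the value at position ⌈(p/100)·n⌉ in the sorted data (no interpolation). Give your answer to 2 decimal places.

Sorted: 20.4, 26.8, 28.4, 28.8, 37.9, 41.2, 44.4, 45.5, 46.4, 46.9, 47.9, 48.2, 51.0.
n = 13.
P15: rank ⌈15/100·13⌉ = 2 → 26.8.
P85: rank ⌈85/100·13⌉ = 12 → 48.2.
Difference: 48.2 − 26.8 = 21.4.

21.40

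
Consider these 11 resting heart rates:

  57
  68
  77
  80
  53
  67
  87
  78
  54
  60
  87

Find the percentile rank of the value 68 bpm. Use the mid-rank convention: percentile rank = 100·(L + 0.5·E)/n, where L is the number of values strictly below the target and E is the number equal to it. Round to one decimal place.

50.0

Sorted: 53, 54, 57, 60, 67, 68, 77, 78, 80, 87, 87.
Count below 68: L = 5; count equal: E = 1; n = 11.
Percentile rank = 100·(5 + 0.5·1)/11 = 100·5.5/11 = 50.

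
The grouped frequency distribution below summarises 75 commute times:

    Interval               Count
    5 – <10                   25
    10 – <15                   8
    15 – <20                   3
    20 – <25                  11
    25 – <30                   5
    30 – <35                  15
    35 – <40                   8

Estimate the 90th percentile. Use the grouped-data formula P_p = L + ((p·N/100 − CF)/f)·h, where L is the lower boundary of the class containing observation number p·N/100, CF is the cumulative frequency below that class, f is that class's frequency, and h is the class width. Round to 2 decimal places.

N = 75; target position k = 90/100 · 75 = 67.5.
Cumulative frequencies: 25, 33, 36, 47, 52, 67, 75.
Observation 67.5 falls in the class 35 – <40.
L = 35, CF = 67, f = 8, h = 5.
P90 = 35 + ((67.5 − 67)/8)·5 = 35 + 0.3125 = 35.3125.

35.31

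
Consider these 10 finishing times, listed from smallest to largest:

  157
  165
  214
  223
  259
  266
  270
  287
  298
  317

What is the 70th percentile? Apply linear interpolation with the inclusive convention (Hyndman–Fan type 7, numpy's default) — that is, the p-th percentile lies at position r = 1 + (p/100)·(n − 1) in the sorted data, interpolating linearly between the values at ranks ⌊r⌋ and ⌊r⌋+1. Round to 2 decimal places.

275.10

n = 10.
r = 1 + (70/100)·(10 − 1) = 1 + 6.3 = 7.3.
Rank 7 is 270 and rank 8 is 287.
Interpolate: 270 + 0.3·(287 − 270) = 270 + 0.3·17 = 275.1.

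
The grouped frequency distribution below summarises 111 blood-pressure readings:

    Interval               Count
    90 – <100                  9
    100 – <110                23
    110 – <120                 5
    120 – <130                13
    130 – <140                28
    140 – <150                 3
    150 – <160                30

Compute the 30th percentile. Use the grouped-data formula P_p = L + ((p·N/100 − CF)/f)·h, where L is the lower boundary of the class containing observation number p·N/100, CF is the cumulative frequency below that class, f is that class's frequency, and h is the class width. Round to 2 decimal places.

N = 111; target position k = 30/100 · 111 = 33.3.
Cumulative frequencies: 9, 32, 37, 50, 78, 81, 111.
Observation 33.3 falls in the class 110 – <120.
L = 110, CF = 32, f = 5, h = 10.
P30 = 110 + ((33.3 − 32)/5)·10 = 110 + 2.6 = 112.6.

112.60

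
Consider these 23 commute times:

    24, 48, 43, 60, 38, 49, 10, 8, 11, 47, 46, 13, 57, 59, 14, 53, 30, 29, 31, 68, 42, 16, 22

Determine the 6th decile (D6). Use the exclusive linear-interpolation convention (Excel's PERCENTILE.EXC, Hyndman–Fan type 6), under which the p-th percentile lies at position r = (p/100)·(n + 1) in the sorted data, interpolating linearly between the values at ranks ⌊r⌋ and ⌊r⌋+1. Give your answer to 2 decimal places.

Sorted: 8, 10, 11, 13, 14, 16, 22, 24, 29, 30, 31, 38, 42, 43, 46, 47, 48, 49, 53, 57, 59, 60, 68.
n = 23.
r = (60/100)·(23 + 1) = 14.4.
Rank 14 is 43 and rank 15 is 46.
Interpolate: 43 + 0.4·(46 − 43) = 43 + 0.4·3 = 44.2.

44.20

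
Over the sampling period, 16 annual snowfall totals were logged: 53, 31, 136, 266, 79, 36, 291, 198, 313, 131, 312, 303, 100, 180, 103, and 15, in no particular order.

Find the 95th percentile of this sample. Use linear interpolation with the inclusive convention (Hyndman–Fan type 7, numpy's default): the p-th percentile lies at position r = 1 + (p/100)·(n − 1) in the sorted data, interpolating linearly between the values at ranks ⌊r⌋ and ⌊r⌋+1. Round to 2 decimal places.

Sorted: 15, 31, 36, 53, 79, 100, 103, 131, 136, 180, 198, 266, 291, 303, 312, 313.
n = 16.
r = 1 + (95/100)·(16 − 1) = 1 + 14.25 = 15.25.
Rank 15 is 312 and rank 16 is 313.
Interpolate: 312 + 0.25·(313 − 312) = 312 + 0.25·1 = 312.25.

312.25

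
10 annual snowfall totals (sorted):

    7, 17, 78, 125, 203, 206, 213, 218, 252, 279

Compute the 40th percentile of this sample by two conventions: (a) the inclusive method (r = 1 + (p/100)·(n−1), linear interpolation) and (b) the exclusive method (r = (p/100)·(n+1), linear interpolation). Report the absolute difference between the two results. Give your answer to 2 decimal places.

15.60

n = 10.
(a) r = 4.6; between ranks 4 (125) and 5 (203): 171.8.
(b) r = 4.4; between ranks 4 (125) and 5 (203): 156.2.
|171.8 − 156.2| = 15.6.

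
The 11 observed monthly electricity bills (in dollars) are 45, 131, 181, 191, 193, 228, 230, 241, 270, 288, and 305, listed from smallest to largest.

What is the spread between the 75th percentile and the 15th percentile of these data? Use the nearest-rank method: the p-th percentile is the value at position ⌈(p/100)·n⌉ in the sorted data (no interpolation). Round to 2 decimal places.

139.00

n = 11.
P15: rank ⌈15/100·11⌉ = 2 → 131.
P75: rank ⌈75/100·11⌉ = 9 → 270.
Difference: 270 − 131 = 139.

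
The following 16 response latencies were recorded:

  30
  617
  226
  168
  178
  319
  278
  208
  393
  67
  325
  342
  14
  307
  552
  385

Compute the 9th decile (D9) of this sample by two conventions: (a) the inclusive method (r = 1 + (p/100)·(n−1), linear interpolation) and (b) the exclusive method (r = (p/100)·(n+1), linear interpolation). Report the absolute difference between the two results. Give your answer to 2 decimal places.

99.00

Sorted: 14, 30, 67, 168, 178, 208, 226, 278, 307, 319, 325, 342, 385, 393, 552, 617.
n = 16.
(a) r = 14.5; between ranks 14 (393) and 15 (552): 472.5.
(b) r = 15.3; between ranks 15 (552) and 16 (617): 571.5.
|472.5 − 571.5| = 99.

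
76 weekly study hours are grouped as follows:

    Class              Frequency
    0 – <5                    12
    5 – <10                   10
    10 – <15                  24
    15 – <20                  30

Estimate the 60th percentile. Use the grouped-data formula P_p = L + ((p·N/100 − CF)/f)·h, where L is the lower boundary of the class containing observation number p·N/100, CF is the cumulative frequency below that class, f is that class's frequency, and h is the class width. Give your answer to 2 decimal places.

14.92

N = 76; target position k = 60/100 · 76 = 45.6.
Cumulative frequencies: 12, 22, 46, 76.
Observation 45.6 falls in the class 10 – <15.
L = 10, CF = 22, f = 24, h = 5.
P60 = 10 + ((45.6 − 22)/24)·5 = 10 + 4.91667 = 14.9167.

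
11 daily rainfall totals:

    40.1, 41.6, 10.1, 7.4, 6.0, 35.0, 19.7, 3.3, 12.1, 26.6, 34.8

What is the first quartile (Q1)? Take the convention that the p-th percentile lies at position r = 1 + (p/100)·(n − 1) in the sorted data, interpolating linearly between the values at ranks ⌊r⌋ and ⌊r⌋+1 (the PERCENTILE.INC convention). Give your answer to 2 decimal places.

Sorted: 3.3, 6.0, 7.4, 10.1, 12.1, 19.7, 26.6, 34.8, 35.0, 40.1, 41.6.
n = 11.
r = 1 + (25/100)·(11 − 1) = 1 + 2.5 = 3.5.
Rank 3 is 7.4 and rank 4 is 10.1.
Interpolate: 7.4 + 0.5·(10.1 − 7.4) = 7.4 + 0.5·2.7 = 8.75.

8.75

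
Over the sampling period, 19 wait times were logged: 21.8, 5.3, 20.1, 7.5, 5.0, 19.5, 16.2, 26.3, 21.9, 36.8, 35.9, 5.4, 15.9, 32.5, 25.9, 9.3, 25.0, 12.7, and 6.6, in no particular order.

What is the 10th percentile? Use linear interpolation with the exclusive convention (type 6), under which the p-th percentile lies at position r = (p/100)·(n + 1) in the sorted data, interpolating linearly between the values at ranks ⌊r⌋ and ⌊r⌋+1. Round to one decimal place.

5.3

Sorted: 5.0, 5.3, 5.4, 6.6, 7.5, 9.3, 12.7, 15.9, 16.2, 19.5, 20.1, 21.8, 21.9, 25.0, 25.9, 26.3, 32.5, 35.9, 36.8.
n = 19.
r = (10/100)·(19 + 1) = 2.
r is an integer, so P10 is the value at rank 2: 5.3.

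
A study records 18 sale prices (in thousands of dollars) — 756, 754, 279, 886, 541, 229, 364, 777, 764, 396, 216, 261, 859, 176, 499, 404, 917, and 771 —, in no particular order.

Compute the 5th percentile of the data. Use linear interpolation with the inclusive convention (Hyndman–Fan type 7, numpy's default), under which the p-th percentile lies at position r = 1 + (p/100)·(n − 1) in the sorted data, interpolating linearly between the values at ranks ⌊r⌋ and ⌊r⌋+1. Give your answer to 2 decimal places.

210.00

Sorted: 176, 216, 229, 261, 279, 364, 396, 404, 499, 541, 754, 756, 764, 771, 777, 859, 886, 917.
n = 18.
r = 1 + (5/100)·(18 − 1) = 1 + 0.85 = 1.85.
Rank 1 is 176 and rank 2 is 216.
Interpolate: 176 + 0.85·(216 − 176) = 176 + 0.85·40 = 210.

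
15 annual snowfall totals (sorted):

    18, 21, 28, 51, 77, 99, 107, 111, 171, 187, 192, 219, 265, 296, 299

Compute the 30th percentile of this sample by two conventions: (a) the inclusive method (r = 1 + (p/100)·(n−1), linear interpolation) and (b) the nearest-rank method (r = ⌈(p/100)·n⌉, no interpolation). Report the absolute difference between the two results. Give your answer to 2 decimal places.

4.40

n = 15.
(a) r = 5.2; between ranks 5 (77) and 6 (99): 81.4.
(b) the nearest-rank method: rank 5 → 77.
|81.4 − 77| = 4.4.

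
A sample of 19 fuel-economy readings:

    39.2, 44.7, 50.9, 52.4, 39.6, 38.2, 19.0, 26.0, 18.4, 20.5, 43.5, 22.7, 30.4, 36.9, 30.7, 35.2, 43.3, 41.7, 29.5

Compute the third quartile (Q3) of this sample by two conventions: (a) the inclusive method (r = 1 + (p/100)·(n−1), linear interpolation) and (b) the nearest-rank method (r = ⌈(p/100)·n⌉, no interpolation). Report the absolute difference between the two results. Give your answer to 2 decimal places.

0.80

Sorted: 18.4, 19.0, 20.5, 22.7, 26.0, 29.5, 30.4, 30.7, 35.2, 36.9, 38.2, 39.2, 39.6, 41.7, 43.3, 43.5, 44.7, 50.9, 52.4.
n = 19.
(a) r = 14.5; between ranks 14 (41.7) and 15 (43.3): 42.5.
(b) the nearest-rank method: rank 15 → 43.3.
|42.5 − 43.3| = 0.8.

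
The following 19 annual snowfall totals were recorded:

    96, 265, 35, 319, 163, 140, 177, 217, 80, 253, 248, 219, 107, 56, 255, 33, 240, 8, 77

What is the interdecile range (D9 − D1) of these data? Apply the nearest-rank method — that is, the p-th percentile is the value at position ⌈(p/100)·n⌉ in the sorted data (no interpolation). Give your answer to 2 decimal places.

232.00

Sorted: 8, 33, 35, 56, 77, 80, 96, 107, 140, 163, 177, 217, 219, 240, 248, 253, 255, 265, 319.
n = 19.
P10: rank ⌈10/100·19⌉ = 2 → 33.
P90: rank ⌈90/100·19⌉ = 18 → 265.
Difference: 265 − 33 = 232.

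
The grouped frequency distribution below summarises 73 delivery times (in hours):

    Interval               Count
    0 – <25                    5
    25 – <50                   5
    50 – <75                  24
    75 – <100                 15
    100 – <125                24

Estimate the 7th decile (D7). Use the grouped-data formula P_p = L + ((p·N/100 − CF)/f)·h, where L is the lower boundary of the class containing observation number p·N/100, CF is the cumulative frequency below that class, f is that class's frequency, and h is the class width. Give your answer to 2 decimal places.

102.19

N = 73; target position k = 70/100 · 73 = 51.1.
Cumulative frequencies: 5, 10, 34, 49, 73.
Observation 51.1 falls in the class 100 – <125.
L = 100, CF = 49, f = 24, h = 25.
P70 = 100 + ((51.1 − 49)/24)·25 = 100 + 2.1875 = 102.188.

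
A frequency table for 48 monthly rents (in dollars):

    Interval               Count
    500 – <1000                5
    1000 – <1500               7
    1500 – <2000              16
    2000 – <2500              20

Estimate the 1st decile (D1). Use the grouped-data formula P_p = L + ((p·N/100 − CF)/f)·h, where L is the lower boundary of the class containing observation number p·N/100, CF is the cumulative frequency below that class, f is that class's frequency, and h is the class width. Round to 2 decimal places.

980.00

N = 48; target position k = 10/100 · 48 = 4.8.
Cumulative frequencies: 5, 12, 28, 48.
Observation 4.8 falls in the class 500 – <1000.
L = 500, CF = 0, f = 5, h = 500.
P10 = 500 + ((4.8 − 0)/5)·500 = 500 + 480 = 980.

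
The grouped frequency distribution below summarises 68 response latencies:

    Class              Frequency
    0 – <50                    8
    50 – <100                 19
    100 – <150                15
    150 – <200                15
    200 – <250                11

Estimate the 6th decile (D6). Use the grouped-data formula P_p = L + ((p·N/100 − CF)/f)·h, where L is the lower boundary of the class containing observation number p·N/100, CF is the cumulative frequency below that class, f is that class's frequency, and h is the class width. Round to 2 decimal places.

N = 68; target position k = 60/100 · 68 = 40.8.
Cumulative frequencies: 8, 27, 42, 57, 68.
Observation 40.8 falls in the class 100 – <150.
L = 100, CF = 27, f = 15, h = 50.
P60 = 100 + ((40.8 − 27)/15)·50 = 100 + 46 = 146.

146.00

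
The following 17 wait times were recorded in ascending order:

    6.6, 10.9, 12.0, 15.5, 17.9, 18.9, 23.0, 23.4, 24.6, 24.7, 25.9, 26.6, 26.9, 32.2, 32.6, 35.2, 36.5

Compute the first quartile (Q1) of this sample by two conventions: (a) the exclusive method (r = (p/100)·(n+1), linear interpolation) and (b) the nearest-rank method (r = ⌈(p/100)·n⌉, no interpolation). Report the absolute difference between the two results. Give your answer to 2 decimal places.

1.20

n = 17.
(a) r = 4.5; between ranks 4 (15.5) and 5 (17.9): 16.7.
(b) the nearest-rank method: rank 5 → 17.9.
|16.7 − 17.9| = 1.2.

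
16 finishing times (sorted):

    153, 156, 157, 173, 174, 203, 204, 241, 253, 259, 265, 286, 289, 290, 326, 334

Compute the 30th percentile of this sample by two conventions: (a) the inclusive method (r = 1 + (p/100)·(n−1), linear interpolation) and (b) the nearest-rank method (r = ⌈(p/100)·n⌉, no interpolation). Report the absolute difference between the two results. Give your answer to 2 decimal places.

n = 16.
(a) r = 5.5; between ranks 5 (174) and 6 (203): 188.5.
(b) the nearest-rank method: rank 5 → 174.
|188.5 − 174| = 14.5.

14.50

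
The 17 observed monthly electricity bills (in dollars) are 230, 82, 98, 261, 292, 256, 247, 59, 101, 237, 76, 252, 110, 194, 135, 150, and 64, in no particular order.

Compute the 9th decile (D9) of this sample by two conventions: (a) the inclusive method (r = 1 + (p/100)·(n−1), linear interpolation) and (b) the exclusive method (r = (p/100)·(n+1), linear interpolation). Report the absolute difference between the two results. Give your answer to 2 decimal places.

Sorted: 59, 64, 76, 82, 98, 101, 110, 135, 150, 194, 230, 237, 247, 252, 256, 261, 292.
n = 17.
(a) r = 15.4; between ranks 15 (256) and 16 (261): 258.
(b) r = 16.2; between ranks 16 (261) and 17 (292): 267.2.
|258 − 267.2| = 9.2.

9.20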